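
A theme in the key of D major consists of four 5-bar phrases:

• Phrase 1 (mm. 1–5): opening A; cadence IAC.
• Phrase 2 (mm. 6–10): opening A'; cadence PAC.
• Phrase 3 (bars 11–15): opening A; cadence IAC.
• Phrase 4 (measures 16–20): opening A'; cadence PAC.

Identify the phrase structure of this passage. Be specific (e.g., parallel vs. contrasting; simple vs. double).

The cadence pattern IAC–PAC–IAC–PAC is weak–strong twice, and phrases 3–4 restate phrases 1–2: a period heard twice, not a double period (which would end weakly at phrase 2).

repeated period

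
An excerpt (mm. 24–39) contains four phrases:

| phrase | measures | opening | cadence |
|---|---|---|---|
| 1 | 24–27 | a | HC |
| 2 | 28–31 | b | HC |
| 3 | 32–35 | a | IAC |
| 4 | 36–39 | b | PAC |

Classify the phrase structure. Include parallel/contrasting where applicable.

Four phrases in two halves: the first half (bars 24–31) ends with a half cadence, the second (mm. 32-39) with a perfect authentic cadence — a large antecedent–consequent pair, i.e. a double period.
Phrase 3 begins with the same material as phrase 1, making it parallel.

parallel double period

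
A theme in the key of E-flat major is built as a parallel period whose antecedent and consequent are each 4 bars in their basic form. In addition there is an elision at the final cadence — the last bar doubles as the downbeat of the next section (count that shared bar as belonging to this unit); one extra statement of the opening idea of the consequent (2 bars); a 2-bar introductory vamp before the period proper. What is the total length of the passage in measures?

Basic parallel period: 4 + 4 = 8 bars.
8 (basic form) + 2 (extra statement) + 2 (introduction) = 12.
The elision shares a bar with the next section but does not change this unit's count.

12 measures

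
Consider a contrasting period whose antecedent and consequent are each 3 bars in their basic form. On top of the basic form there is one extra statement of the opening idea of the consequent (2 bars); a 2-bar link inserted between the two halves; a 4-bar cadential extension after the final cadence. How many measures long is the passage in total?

14 measures

Basic contrasting period: 3 + 3 = 6 bars.
6 (basic form) + 2 (extra statement) + 2 (link) + 4 (cadential extension) = 14.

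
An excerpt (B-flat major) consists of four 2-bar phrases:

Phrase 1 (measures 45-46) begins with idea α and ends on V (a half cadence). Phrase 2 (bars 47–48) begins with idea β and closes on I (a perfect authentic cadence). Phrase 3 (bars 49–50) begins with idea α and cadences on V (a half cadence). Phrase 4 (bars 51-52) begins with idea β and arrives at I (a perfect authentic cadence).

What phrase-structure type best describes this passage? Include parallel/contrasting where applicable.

repeated period

The cadence pattern HC–PAC–HC–PAC is weak–strong twice, and phrases 3–4 restate phrases 1–2: a period heard twice, not a double period (which would end weakly at phrase 2).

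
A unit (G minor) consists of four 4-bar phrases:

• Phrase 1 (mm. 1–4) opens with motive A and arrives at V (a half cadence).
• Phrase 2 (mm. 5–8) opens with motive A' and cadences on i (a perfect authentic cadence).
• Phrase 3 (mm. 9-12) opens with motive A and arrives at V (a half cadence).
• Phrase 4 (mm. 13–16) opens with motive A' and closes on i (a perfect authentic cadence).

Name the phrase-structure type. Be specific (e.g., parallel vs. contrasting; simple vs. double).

The cadence pattern HC–PAC–HC–PAC is weak–strong twice, and phrases 3–4 restate phrases 1–2: a period heard twice, not a double period (which would end weakly at phrase 2).

repeated period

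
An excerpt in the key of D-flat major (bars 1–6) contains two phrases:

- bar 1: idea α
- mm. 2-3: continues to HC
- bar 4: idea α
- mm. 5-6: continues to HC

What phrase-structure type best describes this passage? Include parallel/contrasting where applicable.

repeated phrase

Both phrases have the same opening (α) and the same cadence (half cadence): the second is a restatement, not a consequent, so this is a repeated phrase rather than a period.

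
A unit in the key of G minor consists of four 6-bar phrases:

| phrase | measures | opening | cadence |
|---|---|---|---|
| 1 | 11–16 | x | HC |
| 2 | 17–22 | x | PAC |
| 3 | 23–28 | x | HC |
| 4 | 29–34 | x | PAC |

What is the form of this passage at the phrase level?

The cadence pattern HC–PAC–HC–PAC is weak–strong twice, and phrases 3–4 restate phrases 1–2: a period heard twice, not a double period (which would end weakly at phrase 2).

repeated period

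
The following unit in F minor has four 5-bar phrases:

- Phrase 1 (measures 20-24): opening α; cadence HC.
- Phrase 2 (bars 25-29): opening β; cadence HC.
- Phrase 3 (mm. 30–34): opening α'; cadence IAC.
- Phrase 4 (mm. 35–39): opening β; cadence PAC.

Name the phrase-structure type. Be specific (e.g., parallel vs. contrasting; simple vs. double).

Four phrases in two halves: the first half (mm. 20–29) ends with a half cadence, the second (bars 30–39) with a perfect authentic cadence — a large antecedent–consequent pair, i.e. a double period.
Phrase 3 begins with the same material as phrase 1, making it parallel.

parallel double period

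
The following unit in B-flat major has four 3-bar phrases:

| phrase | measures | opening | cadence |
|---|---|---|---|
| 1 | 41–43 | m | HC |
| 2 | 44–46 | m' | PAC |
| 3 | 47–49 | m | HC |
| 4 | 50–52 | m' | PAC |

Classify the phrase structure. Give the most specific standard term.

The cadence pattern HC–PAC–HC–PAC is weak–strong twice, and phrases 3–4 restate phrases 1–2: a period heard twice, not a double period (which would end weakly at phrase 2).

repeated period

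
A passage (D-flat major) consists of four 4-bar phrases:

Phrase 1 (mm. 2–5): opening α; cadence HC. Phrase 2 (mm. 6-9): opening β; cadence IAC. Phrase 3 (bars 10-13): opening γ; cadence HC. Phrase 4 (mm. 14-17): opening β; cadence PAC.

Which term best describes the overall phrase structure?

contrasting double period

Four phrases in two halves: the first half (bars 2–9) ends with an imperfect authentic cadence, the second (bars 10-17) with a perfect authentic cadence — a large antecedent–consequent pair, i.e. a double period.
Phrase 3 begins with different material from phrase 1, making it contrasting.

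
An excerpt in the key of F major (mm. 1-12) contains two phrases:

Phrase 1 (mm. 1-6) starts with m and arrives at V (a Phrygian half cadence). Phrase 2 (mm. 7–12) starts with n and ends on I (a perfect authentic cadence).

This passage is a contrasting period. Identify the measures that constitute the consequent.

measures 7–12

The antecedent is the phrase ending with the weaker cadence (Phrygian half cadence, phrase 1) and the consequent the one ending more conclusively (perfect authentic cadence, phrase 2); the consequent is mm. 7–12.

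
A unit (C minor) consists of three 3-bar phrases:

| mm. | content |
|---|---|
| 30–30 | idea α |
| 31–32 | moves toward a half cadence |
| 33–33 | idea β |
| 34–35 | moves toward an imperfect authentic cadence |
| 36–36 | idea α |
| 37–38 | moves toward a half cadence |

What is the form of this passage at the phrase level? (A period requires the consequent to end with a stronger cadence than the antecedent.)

The final phrase closes with a half cadence, which is not stronger than the preceding imperfect authentic cadence; the 3 phrases lack an overall antecedent–consequent design and so form a phrase group.

phrase group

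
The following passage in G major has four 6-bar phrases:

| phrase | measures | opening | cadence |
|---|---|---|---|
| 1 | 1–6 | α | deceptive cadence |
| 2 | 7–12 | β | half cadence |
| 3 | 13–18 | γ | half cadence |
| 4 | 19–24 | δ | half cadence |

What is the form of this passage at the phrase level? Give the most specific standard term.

Phrase 4 ends with a half cadence, no stronger than phrase 2's half cadence, so the four phrases do not form a double period; nor do phrases 3–4 duplicate 1–2, so it is not a repeated period. With no phrase reaching a conclusive cadence, the passage is a phrase group.

phrase group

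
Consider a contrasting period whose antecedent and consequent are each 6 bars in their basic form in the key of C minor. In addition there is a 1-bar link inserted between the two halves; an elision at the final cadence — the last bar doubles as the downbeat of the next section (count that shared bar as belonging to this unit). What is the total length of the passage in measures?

13 measures

Basic contrasting period: 6 + 6 = 12 bars.
12 (basic form) + 1 (link) = 13.
The elision shares a bar with the next section but does not change this unit's count.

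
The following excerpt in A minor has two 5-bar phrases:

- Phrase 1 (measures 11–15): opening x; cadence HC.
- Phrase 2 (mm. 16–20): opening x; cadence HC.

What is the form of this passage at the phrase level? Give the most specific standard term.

Both phrases have the same opening (x) and the same cadence (half cadence): the second is a restatement, not a consequent, so this is a repeated phrase rather than a period.

repeated phrase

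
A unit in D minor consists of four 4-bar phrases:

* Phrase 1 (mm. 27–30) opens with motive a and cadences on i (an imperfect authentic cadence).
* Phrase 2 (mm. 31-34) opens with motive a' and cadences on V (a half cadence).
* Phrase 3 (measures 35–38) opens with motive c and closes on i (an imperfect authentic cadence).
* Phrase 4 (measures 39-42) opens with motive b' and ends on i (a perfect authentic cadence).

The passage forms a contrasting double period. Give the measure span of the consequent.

measures 35–42

In a double period the four phrases pair into a large antecedent (phrases 1–2, ending half cadence) and a large consequent (phrases 3–4, ending perfect authentic cadence). The consequent spans mm. 35-42.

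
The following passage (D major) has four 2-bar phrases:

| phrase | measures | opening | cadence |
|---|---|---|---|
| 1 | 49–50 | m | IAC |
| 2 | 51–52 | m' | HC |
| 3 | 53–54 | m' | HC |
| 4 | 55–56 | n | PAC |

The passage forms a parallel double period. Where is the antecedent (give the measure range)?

measures 49–52

In a double period the four phrases pair into a large antecedent (phrases 1–2, ending half cadence) and a large consequent (phrases 3–4, ending perfect authentic cadence). The antecedent spans bars 49-52.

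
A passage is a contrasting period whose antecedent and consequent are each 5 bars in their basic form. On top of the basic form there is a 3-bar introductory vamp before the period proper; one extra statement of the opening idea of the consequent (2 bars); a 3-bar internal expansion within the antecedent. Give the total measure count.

Basic contrasting period: 5 + 5 = 10 bars.
10 (basic form) + 3 (introduction) + 2 (extra statement) + 3 (internal expansion) = 18.

18 measures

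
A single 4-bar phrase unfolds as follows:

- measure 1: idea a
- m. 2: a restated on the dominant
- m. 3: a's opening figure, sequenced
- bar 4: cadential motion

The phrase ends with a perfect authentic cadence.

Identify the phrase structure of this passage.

sentence

Basic idea (m. 1) + its repetition (bar 2) form the presentation; fragmentation and cadence (mm. 3–4) form the continuation — the 4-bar whole is a sentence.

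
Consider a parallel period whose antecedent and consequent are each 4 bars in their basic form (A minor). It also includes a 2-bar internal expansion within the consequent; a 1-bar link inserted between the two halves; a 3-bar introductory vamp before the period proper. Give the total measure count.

14 measures

Basic parallel period: 4 + 4 = 8 bars.
8 (basic form) + 2 (internal expansion) + 1 (link) + 3 (introduction) = 14.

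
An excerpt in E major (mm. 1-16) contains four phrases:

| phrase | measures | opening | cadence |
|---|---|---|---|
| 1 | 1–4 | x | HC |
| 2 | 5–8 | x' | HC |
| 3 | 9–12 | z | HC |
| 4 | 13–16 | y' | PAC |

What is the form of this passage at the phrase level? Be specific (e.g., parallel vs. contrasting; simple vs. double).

Four phrases in two halves: the first half (mm. 1–8) ends with a half cadence, the second (measures 9–16) with a perfect authentic cadence — a large antecedent–consequent pair, i.e. a double period.
Phrase 3 begins with different material from phrase 1, making it contrasting.

contrasting double period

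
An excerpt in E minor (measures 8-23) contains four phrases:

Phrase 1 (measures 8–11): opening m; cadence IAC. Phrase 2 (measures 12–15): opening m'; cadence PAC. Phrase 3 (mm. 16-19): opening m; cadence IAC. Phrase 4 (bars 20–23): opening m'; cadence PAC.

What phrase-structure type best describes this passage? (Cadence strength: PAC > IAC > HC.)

repeated period

The cadence pattern IAC–PAC–IAC–PAC is weak–strong twice, and phrases 3–4 restate phrases 1–2: a period heard twice, not a double period (which would end weakly at phrase 2).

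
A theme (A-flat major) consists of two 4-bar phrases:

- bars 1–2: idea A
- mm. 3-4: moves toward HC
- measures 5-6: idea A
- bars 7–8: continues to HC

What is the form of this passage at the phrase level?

Both phrases have the same opening (A) and the same cadence (half cadence): the second is a restatement, not a consequent, so this is a repeated phrase rather than a period.

repeated phrase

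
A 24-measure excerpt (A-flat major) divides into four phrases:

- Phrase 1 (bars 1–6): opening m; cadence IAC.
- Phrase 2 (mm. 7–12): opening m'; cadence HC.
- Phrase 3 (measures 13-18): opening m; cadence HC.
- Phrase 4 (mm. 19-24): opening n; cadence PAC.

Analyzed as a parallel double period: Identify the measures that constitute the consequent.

In a double period the four phrases pair into a large antecedent (phrases 1–2, ending half cadence) and a large consequent (phrases 3–4, ending perfect authentic cadence). The consequent spans bars 13–24.

measures 13–24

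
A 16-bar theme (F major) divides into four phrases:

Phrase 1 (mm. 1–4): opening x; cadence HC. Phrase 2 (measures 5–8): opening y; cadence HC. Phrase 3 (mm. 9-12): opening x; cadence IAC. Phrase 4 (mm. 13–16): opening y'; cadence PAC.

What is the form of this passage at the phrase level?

parallel double period

Four phrases in two halves: the first half (bars 1–8) ends with a half cadence, the second (mm. 9–16) with a perfect authentic cadence — a large antecedent–consequent pair, i.e. a double period.
Phrase 3 begins with the same material as phrase 1, making it parallel.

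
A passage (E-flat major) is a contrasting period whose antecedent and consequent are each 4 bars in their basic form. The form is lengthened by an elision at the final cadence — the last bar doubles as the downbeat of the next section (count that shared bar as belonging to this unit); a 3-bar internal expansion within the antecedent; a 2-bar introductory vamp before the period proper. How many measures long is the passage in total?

13 measures

Basic contrasting period: 4 + 4 = 8 bars.
8 (basic form) + 3 (internal expansion) + 2 (introduction) = 13.
The elision shares a bar with the next section but does not change this unit's count.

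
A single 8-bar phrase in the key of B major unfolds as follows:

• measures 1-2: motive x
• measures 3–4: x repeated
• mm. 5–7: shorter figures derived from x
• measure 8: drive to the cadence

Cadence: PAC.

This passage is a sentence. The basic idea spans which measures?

The presentation of a sentence is the basic idea (mm. 1-2) plus its repetition (mm. 3–4); the basic idea is therefore mm. 1–2.

measures 1–2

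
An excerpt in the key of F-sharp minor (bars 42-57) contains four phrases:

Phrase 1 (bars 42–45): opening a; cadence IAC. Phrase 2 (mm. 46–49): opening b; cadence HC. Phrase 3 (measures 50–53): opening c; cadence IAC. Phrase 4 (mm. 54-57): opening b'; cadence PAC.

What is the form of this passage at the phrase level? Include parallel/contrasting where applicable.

Four phrases in two halves: the first half (measures 42–49) ends with a half cadence, the second (mm. 50–57) with a perfect authentic cadence — a large antecedent–consequent pair, i.e. a double period.
Phrase 3 begins with different material from phrase 1, making it contrasting.

contrasting double period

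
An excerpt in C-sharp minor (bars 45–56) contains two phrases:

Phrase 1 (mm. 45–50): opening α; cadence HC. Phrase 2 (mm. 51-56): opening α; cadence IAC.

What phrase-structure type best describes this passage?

Phrase 1 ends with a half cadence (weaker) and phrase 2 with an imperfect authentic cadence (stronger): antecedent + consequent = a period.
The two phrases open with the same material (α / α), so the period is parallel.

parallel period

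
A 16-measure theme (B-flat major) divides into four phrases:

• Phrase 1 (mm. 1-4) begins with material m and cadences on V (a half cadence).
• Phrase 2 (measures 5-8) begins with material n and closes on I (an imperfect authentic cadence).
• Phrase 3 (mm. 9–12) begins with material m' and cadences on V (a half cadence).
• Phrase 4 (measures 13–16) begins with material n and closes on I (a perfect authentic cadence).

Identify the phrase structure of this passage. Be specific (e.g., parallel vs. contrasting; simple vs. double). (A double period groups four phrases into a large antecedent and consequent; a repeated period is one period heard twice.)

Four phrases in two halves: the first half (mm. 1-8) ends with an imperfect authentic cadence, the second (bars 9-16) with a perfect authentic cadence — a large antecedent–consequent pair, i.e. a double period.
Phrase 3 begins with the same material as phrase 1, making it parallel.

parallel double period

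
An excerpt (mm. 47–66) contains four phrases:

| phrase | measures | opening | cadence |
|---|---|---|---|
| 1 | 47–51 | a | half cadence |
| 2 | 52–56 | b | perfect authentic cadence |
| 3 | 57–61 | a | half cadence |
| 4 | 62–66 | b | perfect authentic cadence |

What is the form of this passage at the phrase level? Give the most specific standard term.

repeated period

The cadence pattern HC–PAC–HC–PAC is weak–strong twice, and phrases 3–4 restate phrases 1–2: a period heard twice, not a double period (which would end weakly at phrase 2).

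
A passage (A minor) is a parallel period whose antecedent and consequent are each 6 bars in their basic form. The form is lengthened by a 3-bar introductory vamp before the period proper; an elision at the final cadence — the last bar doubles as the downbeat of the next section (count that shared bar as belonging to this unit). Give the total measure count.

15 measures

Basic parallel period: 6 + 6 = 12 bars.
12 (basic form) + 3 (introduction) = 15.
The elision shares a bar with the next section but does not change this unit's count.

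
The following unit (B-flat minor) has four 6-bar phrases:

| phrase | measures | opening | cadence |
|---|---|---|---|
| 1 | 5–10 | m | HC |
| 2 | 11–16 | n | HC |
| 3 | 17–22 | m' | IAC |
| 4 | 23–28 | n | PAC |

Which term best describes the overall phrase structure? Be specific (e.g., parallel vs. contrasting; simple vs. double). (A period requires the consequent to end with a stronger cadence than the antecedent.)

parallel double period

Four phrases in two halves: the first half (mm. 5–16) ends with a half cadence, the second (mm. 17-28) with a perfect authentic cadence — a large antecedent–consequent pair, i.e. a double period.
Phrase 3 begins with the same material as phrase 1, making it parallel.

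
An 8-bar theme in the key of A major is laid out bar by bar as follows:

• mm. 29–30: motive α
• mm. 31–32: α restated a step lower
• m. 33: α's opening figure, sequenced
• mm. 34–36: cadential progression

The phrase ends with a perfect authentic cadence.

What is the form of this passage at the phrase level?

Basic idea (measures 29-30) + its repetition (measures 31–32) form the presentation; fragmentation and cadence (measures 33–36) form the continuation — the 8-bar whole is a sentence.

sentence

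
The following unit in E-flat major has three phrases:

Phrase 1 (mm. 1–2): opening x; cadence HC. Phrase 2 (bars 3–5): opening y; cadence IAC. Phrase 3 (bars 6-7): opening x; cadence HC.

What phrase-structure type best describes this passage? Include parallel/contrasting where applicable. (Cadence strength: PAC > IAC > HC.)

The final phrase closes with a half cadence, which is not stronger than the preceding imperfect authentic cadence; the 3 phrases lack an overall antecedent–consequent design and so form a phrase group.

phrase group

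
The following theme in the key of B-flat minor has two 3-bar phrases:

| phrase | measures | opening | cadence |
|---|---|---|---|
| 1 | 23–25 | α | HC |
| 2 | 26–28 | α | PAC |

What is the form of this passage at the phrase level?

parallel period

Phrase 1 ends with a half cadence (weaker) and phrase 2 with a perfect authentic cadence (stronger): antecedent + consequent = a period.
The two phrases open with the same material (α / α), so the period is parallel.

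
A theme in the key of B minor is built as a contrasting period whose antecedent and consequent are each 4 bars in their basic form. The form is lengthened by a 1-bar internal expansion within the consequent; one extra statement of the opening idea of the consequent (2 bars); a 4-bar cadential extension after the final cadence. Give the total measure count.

15 measures

Basic contrasting period: 4 + 4 = 8 bars.
8 (basic form) + 1 (internal expansion) + 2 (extra statement) + 4 (cadential extension) = 15.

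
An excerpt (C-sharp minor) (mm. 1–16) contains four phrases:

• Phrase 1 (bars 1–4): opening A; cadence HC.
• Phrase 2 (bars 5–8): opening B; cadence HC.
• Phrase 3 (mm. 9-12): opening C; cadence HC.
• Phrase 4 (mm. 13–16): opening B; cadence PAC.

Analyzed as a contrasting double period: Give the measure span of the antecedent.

In a double period the four phrases pair into a large antecedent (phrases 1–2, ending half cadence) and a large consequent (phrases 3–4, ending perfect authentic cadence). The antecedent spans bars 1-8.

measures 1–8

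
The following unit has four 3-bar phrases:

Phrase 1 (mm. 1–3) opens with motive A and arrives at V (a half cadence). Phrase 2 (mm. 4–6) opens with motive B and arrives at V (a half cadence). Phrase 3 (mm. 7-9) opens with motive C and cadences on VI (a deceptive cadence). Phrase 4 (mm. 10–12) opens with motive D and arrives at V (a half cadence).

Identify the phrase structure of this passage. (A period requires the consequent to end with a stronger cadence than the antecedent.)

Phrase 4 ends with a half cadence, no stronger than phrase 2's half cadence, so the four phrases do not form a double period; nor do phrases 3–4 duplicate 1–2, so it is not a repeated period. With no phrase reaching a conclusive cadence, the passage is a phrase group.

phrase group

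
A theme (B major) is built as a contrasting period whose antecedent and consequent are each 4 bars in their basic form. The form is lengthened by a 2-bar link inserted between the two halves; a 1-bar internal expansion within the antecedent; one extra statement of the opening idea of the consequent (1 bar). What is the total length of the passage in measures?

12 measures

Basic contrasting period: 4 + 4 = 8 bars.
8 (basic form) + 2 (link) + 1 (internal expansion) + 1 (extra statement) = 12.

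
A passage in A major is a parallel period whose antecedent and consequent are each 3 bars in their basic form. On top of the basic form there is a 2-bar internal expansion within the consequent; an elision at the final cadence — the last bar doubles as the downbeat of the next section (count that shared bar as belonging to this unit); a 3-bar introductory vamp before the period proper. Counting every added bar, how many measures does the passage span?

Basic parallel period: 3 + 3 = 6 bars.
6 (basic form) + 2 (internal expansion) + 3 (introduction) = 11.
The elision shares a bar with the next section but does not change this unit's count.

11 measures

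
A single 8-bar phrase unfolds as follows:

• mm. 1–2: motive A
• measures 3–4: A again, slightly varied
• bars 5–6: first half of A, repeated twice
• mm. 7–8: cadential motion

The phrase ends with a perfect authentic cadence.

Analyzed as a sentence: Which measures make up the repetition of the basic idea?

measures 3–4

The presentation of a sentence is the basic idea (mm. 1–2) plus its repetition (mm. 3-4); the repetition of the basic idea is therefore mm. 3-4.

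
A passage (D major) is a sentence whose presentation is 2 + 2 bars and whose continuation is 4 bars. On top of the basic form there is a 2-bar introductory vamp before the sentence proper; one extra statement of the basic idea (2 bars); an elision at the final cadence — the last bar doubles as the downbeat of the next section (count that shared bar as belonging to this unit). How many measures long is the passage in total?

Basic sentence: 2 + 2 + 4 = 8 bars.
8 (basic form) + 2 (introduction) + 2 (extra statement) = 12.
The elision shares a bar with the next section but does not change this unit's count.

12 measures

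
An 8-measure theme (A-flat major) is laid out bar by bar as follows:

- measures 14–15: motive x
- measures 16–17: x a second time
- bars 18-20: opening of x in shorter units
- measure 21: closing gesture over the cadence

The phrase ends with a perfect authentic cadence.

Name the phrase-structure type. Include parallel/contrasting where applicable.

Basic idea (mm. 14–15) + its repetition (mm. 16–17) form the presentation; fragmentation and cadence (measures 18–21) form the continuation — the 8-bar whole is a sentence.

sentence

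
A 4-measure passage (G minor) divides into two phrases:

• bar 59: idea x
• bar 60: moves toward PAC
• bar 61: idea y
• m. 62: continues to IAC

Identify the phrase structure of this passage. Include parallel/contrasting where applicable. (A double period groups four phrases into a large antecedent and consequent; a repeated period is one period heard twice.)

The second phrase closes with an imperfect authentic cadence, which is not stronger than the first phrase's perfect authentic cadence; without a weak→strong cadential pair there is no antecedent–consequent relationship, so this is a phrase group rather than a period.

phrase group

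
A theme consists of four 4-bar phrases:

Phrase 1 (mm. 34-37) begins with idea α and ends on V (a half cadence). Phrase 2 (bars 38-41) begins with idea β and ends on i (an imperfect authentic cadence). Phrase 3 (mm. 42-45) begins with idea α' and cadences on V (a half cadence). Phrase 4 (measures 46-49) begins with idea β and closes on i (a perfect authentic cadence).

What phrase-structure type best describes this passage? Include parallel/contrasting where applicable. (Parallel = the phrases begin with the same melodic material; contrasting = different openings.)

Four phrases in two halves: the first half (mm. 34-41) ends with an imperfect authentic cadence, the second (mm. 42–49) with a perfect authentic cadence — a large antecedent–consequent pair, i.e. a double period.
Phrase 3 begins with the same material as phrase 1, making it parallel.

parallel double period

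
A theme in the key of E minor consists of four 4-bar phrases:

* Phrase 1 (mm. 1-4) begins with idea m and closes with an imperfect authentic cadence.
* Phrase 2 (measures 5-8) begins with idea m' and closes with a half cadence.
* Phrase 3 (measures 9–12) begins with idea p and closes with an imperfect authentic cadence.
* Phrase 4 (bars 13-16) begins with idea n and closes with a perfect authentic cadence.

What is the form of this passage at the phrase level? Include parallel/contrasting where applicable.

contrasting double period

Four phrases in two halves: the first half (mm. 1–8) ends with a half cadence, the second (measures 9–16) with a perfect authentic cadence — a large antecedent–consequent pair, i.e. a double period.
Phrase 3 begins with different material from phrase 1, making it contrasting.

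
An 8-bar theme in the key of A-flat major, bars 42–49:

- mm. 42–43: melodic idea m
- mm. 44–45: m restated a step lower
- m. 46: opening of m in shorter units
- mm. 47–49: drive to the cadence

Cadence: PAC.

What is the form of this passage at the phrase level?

sentence

Basic idea (mm. 42–43) + its repetition (measures 44–45) form the presentation; fragmentation and cadence (mm. 46-49) form the continuation — the 8-bar whole is a sentence.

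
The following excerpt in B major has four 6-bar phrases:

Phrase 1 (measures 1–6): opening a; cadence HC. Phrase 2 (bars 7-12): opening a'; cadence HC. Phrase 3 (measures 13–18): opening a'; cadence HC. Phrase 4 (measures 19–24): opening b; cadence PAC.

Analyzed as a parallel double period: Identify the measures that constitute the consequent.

In a double period the four phrases pair into a large antecedent (phrases 1–2, ending half cadence) and a large consequent (phrases 3–4, ending perfect authentic cadence). The consequent spans mm. 13–24.

measures 13–24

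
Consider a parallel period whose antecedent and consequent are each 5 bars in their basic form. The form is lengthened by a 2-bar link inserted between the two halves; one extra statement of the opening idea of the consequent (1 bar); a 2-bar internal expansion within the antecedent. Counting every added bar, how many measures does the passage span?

Basic parallel period: 5 + 5 = 10 bars.
10 (basic form) + 2 (link) + 1 (extra statement) + 2 (internal expansion) = 15.

15 measures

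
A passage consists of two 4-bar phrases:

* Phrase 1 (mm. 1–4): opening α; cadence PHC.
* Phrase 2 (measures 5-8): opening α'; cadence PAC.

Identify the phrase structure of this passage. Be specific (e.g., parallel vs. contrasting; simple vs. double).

parallel period

Phrase 1 ends with a Phrygian half cadence (weaker) and phrase 2 with a perfect authentic cadence (stronger): antecedent + consequent = a period.
The two phrases open with the same material (α / α'), so the period is parallel.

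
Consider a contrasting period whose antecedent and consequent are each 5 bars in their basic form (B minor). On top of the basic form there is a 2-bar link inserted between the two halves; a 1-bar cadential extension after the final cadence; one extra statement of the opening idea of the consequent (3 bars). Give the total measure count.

16 measures

Basic contrasting period: 5 + 5 = 10 bars.
10 (basic form) + 2 (link) + 1 (cadential extension) + 3 (extra statement) = 16.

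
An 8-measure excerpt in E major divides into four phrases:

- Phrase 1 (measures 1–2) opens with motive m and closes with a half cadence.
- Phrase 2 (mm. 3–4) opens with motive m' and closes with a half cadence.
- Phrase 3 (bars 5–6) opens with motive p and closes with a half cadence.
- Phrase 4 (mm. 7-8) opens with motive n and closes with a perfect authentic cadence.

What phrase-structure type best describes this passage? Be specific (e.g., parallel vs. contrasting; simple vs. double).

contrasting double period

Four phrases in two halves: the first half (measures 1–4) ends with a half cadence, the second (mm. 5-8) with a perfect authentic cadence — a large antecedent–consequent pair, i.e. a double period.
Phrase 3 begins with different material from phrase 1, making it contrasting.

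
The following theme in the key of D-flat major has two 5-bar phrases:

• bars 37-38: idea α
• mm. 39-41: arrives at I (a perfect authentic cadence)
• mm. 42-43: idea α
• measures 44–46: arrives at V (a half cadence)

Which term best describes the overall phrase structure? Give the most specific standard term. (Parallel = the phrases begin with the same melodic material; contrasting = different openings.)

phrase group

The second phrase closes with a half cadence, which is not stronger than the first phrase's perfect authentic cadence; without a weak→strong cadential pair there is no antecedent–consequent relationship, so this is a phrase group rather than a period.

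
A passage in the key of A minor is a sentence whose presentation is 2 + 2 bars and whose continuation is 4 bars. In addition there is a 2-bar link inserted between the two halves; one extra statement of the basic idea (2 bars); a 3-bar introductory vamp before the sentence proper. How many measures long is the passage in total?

15 measures

Basic sentence: 2 + 2 + 4 = 8 bars.
8 (basic form) + 2 (link) + 2 (extra statement) + 3 (introduction) = 15.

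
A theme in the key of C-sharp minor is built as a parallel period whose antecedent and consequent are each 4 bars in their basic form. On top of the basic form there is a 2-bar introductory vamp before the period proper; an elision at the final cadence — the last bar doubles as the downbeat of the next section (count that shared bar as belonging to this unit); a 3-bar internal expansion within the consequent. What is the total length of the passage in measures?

13 measures

Basic parallel period: 4 + 4 = 8 bars.
8 (basic form) + 2 (introduction) + 3 (internal expansion) = 13.
The elision shares a bar with the next section but does not change this unit's count.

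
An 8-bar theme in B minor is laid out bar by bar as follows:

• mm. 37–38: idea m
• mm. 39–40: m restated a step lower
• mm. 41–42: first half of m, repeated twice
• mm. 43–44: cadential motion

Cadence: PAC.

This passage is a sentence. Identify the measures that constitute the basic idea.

measures 37–38

The presentation of a sentence is the basic idea (bars 37–38) plus its repetition (mm. 39–40); the basic idea is therefore bars 37-38.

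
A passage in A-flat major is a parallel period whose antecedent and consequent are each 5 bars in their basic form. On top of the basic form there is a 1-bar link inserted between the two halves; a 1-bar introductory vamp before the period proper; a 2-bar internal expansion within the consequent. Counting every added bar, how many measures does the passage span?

14 measures

Basic parallel period: 5 + 5 = 10 bars.
10 (basic form) + 1 (link) + 1 (introduction) + 2 (internal expansion) = 14.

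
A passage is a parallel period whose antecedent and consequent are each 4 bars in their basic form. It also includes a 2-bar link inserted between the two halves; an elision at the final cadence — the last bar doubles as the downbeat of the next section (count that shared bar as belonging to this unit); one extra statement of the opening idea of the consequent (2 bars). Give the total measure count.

Basic parallel period: 4 + 4 = 8 bars.
8 (basic form) + 2 (link) + 2 (extra statement) = 12.
The elision shares a bar with the next section but does not change this unit's count.

12 measures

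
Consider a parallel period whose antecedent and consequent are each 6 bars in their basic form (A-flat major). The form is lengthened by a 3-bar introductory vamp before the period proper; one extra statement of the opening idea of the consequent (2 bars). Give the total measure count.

Basic parallel period: 6 + 6 = 12 bars.
12 (basic form) + 3 (introduction) + 2 (extra statement) = 17.

17 measures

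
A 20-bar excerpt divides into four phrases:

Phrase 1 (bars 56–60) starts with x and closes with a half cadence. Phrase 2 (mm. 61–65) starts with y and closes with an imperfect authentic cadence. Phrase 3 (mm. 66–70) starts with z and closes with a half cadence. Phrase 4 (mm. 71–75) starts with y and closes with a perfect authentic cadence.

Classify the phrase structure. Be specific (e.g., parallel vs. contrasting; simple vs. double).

contrasting double period

Four phrases in two halves: the first half (measures 56-65) ends with an imperfect authentic cadence, the second (bars 66-75) with a perfect authentic cadence — a large antecedent–consequent pair, i.e. a double period.
Phrase 3 begins with different material from phrase 1, making it contrasting.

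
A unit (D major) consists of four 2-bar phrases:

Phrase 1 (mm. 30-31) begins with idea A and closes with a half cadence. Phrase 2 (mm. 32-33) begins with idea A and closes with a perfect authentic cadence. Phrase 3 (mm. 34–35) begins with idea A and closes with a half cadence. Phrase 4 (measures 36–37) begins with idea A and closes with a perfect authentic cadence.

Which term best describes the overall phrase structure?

The cadence pattern HC–PAC–HC–PAC is weak–strong twice, and phrases 3–4 restate phrases 1–2: a period heard twice, not a double period (which would end weakly at phrase 2).

repeated period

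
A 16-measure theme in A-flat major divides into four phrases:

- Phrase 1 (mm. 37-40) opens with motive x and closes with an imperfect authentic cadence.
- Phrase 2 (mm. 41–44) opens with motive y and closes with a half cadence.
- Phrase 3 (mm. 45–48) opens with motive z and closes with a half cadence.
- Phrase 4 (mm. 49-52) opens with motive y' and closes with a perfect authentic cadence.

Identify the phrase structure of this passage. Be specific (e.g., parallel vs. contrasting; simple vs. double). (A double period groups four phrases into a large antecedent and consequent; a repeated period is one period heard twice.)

Four phrases in two halves: the first half (mm. 37–44) ends with a half cadence, the second (mm. 45–52) with a perfect authentic cadence — a large antecedent–consequent pair, i.e. a double period.
Phrase 3 begins with different material from phrase 1, making it contrasting.

contrasting double period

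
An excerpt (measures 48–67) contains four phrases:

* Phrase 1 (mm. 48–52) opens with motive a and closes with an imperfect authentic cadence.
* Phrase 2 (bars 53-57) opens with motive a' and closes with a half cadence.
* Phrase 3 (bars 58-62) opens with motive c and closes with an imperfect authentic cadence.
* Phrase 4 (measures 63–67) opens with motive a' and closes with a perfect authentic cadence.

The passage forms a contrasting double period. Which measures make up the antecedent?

In a double period the four phrases pair into a large antecedent (phrases 1–2, ending half cadence) and a large consequent (phrases 3–4, ending perfect authentic cadence). The antecedent spans mm. 48–57.

measures 48–57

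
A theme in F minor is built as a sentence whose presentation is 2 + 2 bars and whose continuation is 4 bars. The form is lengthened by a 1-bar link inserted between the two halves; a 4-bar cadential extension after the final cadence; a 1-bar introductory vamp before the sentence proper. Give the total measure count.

14 measures

Basic sentence: 2 + 2 + 4 = 8 bars.
8 (basic form) + 1 (link) + 4 (cadential extension) + 1 (introduction) = 14.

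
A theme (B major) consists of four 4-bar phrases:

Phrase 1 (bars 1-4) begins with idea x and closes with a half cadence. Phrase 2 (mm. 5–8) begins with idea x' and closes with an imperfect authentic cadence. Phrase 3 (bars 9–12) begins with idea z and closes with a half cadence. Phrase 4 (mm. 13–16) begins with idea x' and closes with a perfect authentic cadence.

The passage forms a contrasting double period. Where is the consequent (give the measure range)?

In a double period the four phrases pair into a large antecedent (phrases 1–2, ending imperfect authentic cadence) and a large consequent (phrases 3–4, ending perfect authentic cadence). The consequent spans mm. 9-16.

measures 9–16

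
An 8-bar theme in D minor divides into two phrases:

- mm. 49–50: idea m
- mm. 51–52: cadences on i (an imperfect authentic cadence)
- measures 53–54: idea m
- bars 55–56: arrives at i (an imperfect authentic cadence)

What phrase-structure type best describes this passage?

Both phrases have the same opening (m) and the same cadence (imperfect authentic cadence): the second is a restatement, not a consequent, so this is a repeated phrase rather than a period.

repeated phrase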